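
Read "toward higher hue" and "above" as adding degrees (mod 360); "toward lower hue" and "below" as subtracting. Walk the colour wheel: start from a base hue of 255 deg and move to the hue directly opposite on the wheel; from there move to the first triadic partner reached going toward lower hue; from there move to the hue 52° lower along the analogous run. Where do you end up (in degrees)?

complement +180°: 255 + 180 = 435 → 435 − 360 = 75°
triadic ↓ −120°: 75 − 120 = -45 → -45 + 360 = 315°
analog 52° ↓ −52°: 315 − 52 = 263°

263°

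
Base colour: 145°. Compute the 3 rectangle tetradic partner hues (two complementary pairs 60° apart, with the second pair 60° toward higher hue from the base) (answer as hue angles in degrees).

205°, 325°, and 25°

A rectangular tetradic uses two complementary pairs 60° apart: offsets 0°, 60°, 180°, 240°.
145 + 60 = 205°
145 + 180 = 325°
145 + 240 = 385 → 385 − 360 = 25°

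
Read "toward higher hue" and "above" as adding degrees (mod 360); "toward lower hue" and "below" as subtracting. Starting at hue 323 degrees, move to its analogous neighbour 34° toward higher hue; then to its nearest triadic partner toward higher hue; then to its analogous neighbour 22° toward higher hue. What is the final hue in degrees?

+34° (analog 34° ↑): 323 + 34 = 357°
+120° (triadic ↑): 357 + 120 = 477 → 477 − 360 = 117°
+22° (analog 22° ↑): 117 + 22 = 139°

139°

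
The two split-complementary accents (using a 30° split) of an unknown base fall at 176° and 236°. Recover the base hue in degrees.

The accents sit 30° either side of the complement, so the complement is their short-arc midpoint on the wheel.
Short-arc midpoint of 176° and 236°: 206°.
Base is 180° from the complement: 206 − 180 = 26°

26°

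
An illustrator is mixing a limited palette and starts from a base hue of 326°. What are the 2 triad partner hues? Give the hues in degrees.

A triad places three hues 120° apart.
326 + 120 = 446 → 446 − 360 = 86°
326 + 240 = 566 → 566 − 360 = 206°

86° and 206°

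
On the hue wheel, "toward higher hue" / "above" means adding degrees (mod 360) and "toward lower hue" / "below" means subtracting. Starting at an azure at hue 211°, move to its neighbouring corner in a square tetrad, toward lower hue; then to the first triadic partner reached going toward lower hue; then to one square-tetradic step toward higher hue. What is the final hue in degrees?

91°

−90° (square ↓): 211 − 90 = 121°
−120° (triadic ↓): 121 − 120 = 1°
+90° (square ↑): 1 + 90 = 91°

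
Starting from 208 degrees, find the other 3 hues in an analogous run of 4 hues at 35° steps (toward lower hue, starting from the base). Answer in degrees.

173°, 138° and 103°

Analogous hues sit every 35° along the wheel.
208 − 35 = 173°
208 − 70 = 138°
208 − 105 = 103°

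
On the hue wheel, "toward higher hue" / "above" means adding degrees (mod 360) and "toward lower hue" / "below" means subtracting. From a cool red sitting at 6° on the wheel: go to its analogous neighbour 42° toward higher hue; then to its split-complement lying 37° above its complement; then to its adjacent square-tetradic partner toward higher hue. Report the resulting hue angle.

355°

6 + 42 = 48°   (analog 42° ↑)
48 + 217 = 265°   (split-comp 37° ↑)
265 + 90 = 355°   (square ↑)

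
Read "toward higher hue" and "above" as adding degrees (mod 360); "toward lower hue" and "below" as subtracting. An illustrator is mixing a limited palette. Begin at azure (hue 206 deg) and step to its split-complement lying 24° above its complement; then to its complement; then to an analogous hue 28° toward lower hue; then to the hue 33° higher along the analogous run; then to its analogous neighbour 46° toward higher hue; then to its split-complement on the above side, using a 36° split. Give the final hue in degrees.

206 + 204 = 410 → 410 − 360 = 50°   (split-comp 24° ↑)
50 + 180 = 230°   (complement)
230 − 28 = 202°   (analog 28° ↓)
202 + 33 = 235°   (analog 33° ↑)
235 + 46 = 281°   (analog 46° ↑)
281 + 216 = 497 → 497 − 360 = 137°   (split-comp 36° ↑)

137°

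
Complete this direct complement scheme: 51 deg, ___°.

The complement sits 180° across the wheel.
The full set through 51° is {51°, 231°}.
Given {51°}, the missing hue is 231°.

231°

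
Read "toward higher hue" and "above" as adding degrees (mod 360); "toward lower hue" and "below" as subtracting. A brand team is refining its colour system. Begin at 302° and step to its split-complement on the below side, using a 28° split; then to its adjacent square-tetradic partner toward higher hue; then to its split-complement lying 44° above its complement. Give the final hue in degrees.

48°

split-comp 28° ↓ +152°: 302 + 152 = 454 → 454 − 360 = 94°
square ↑ +90°: 94 + 90 = 184°
split-comp 44° ↑ +224°: 184 + 224 = 408 → 408 − 360 = 48°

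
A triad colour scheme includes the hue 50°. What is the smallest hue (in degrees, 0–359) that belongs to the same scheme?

A triad places three hues 120° apart.
The full set through 50° is {50°, 170°, 290°}.

50°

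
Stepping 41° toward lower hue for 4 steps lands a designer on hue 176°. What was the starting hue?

340°

4 steps of 41° (toward lower hue) give a net shift of −164°.
Start = end − shift: 176 + 164 = 340°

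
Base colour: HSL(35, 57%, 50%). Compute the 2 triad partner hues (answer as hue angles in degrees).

A triad places three hues 120° apart.
35 + 120 = 155°
35 + 240 = 275°

155° and 275°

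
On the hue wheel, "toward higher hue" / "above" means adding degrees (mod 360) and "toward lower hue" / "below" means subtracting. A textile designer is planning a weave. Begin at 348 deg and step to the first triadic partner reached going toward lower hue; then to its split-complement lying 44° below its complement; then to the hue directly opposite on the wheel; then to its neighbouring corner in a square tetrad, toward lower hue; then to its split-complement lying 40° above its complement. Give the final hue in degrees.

314°

triadic ↓ −120°: 348 − 120 = 228°
split-comp 44° ↓ +136°: 228 + 136 = 364 → 364 − 360 = 4°
complement +180°: 4 + 180 = 184°
square ↓ −90°: 184 − 90 = 94°
split-comp 40° ↑ +220°: 94 + 220 = 314°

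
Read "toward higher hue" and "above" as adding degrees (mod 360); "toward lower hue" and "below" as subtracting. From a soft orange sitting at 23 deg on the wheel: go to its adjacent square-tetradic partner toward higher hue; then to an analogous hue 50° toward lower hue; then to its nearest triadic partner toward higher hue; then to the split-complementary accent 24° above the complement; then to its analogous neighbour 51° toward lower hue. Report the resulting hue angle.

+90° (square ↑): 23 + 90 = 113°
−50° (analog 50° ↓): 113 − 50 = 63°
+120° (triadic ↑): 63 + 120 = 183°
+204° (split-comp 24° ↑): 183 + 204 = 387 → 387 − 360 = 27°
−51° (analog 51° ↓): 27 − 51 = -24 → -24 + 360 = 336°

336°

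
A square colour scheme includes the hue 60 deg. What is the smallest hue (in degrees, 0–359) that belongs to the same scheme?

A square tetradic scheme places four hues every 90°.
The full set through 60° is {60°, 150°, 240°, 330°}.

60°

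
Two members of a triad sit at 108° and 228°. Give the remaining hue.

348°

A triad spaces three hues 120° apart.
The full set is {108°, 228°, 348°}.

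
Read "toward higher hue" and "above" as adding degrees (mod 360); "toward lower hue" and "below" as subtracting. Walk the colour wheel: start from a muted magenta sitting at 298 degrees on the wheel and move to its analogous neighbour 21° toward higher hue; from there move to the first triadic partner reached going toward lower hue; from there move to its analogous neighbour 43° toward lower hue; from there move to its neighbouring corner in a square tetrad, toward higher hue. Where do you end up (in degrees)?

246°

analog 21° ↑ +21°: 298 + 21 = 319°
triadic ↓ −120°: 319 − 120 = 199°
analog 43° ↓ −43°: 199 − 43 = 156°
square ↑ +90°: 156 + 90 = 246°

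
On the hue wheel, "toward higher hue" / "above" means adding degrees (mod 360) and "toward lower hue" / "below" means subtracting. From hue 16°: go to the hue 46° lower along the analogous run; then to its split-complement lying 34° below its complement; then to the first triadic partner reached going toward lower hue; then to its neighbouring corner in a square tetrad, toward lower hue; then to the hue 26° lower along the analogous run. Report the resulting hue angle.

240°

−46° (analog 46° ↓): 16 − 46 = -30 → -30 + 360 = 330°
+146° (split-comp 34° ↓): 330 + 146 = 476 → 476 − 360 = 116°
−120° (triadic ↓): 116 − 120 = -4 → -4 + 360 = 356°
−90° (square ↓): 356 − 90 = 266°
−26° (analog 26° ↓): 266 − 26 = 240°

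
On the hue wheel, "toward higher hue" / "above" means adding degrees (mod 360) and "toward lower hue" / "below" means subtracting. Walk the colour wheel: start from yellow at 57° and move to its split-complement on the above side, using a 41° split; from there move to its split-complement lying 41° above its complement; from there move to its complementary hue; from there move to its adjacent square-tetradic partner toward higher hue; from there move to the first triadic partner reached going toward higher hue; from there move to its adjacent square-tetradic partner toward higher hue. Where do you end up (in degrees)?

259°

+221° (split-comp 41° ↑): 57 + 221 = 278°
+221° (split-comp 41° ↑): 278 + 221 = 499 → 499 − 360 = 139°
+180° (complement): 139 + 180 = 319°
+90° (square ↑): 319 + 90 = 409 → 409 − 360 = 49°
+120° (triadic ↑): 49 + 120 = 169°
+90° (square ↑): 169 + 90 = 259°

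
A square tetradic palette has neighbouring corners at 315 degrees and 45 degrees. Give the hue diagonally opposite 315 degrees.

135°

A square tetradic scheme places four hues 90° apart; opposite corners are 180° apart.
315 + 180 = 495 → 495 − 360 = 135°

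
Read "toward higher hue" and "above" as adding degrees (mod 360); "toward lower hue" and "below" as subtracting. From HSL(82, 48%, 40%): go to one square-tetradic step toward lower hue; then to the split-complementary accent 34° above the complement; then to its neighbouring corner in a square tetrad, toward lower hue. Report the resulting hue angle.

116°

−90° (square ↓): 82 − 90 = -8 → -8 + 360 = 352°
+214° (split-comp 34° ↑): 352 + 214 = 566 → 566 − 360 = 206°
−90° (square ↓): 206 − 90 = 116°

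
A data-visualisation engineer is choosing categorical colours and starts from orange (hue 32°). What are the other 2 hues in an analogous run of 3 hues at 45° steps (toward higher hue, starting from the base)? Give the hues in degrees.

Analogous hues sit every 45° along the wheel.
32 + 45 = 77°
32 + 90 = 122°

77° and 122°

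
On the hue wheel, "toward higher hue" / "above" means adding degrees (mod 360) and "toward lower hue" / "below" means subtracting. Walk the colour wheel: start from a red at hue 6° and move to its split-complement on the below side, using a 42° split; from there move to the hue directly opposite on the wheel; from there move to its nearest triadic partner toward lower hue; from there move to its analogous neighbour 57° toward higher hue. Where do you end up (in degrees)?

split-comp 42° ↓ +138°: 6 + 138 = 144°
complement +180°: 144 + 180 = 324°
triadic ↓ −120°: 324 − 120 = 204°
analog 57° ↑ +57°: 204 + 57 = 261°

261°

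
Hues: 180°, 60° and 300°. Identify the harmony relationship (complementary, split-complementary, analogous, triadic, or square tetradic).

Sort the hues: 60°, 180°, 300°.
Successive gaps around the wheel: 120°, 120°, 120°.
Three hues equally spaced 120° apart form a triad.

triadic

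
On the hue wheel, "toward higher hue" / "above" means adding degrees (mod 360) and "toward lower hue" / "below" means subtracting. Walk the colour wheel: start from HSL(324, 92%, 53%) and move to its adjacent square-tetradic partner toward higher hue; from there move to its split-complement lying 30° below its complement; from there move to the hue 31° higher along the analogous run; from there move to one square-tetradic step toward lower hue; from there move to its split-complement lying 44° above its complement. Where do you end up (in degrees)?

324 + 90 = 414 → 414 − 360 = 54°   (square ↑)
54 + 150 = 204°   (split-comp 30° ↓)
204 + 31 = 235°   (analog 31° ↑)
235 − 90 = 145°   (square ↓)
145 + 224 = 369 → 369 − 360 = 9°   (split-comp 44° ↑)

9°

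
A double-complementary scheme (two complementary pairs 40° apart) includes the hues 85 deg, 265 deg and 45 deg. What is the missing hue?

225°

A rectangular tetradic uses two complementary pairs 40° apart: offsets 0°, 40°, 180°, 220°.
Among {45°, 85°, 265°}, 265° and 85° are a 180° pair.
The remaining hue 45° needs its own complement: 45 + 180 = 225°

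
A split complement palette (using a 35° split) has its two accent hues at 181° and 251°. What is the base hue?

36°

The accents sit 35° either side of the complement, so the complement is their short-arc midpoint on the wheel.
Short-arc midpoint of 181° and 251°: 216°.
Base is 180° from the complement: 216 − 180 = 36°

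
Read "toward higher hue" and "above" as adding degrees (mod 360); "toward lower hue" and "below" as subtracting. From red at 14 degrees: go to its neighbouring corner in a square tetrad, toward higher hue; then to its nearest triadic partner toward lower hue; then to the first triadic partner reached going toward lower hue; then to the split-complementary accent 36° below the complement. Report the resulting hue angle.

square ↑ +90°: 14 + 90 = 104°
triadic ↓ −120°: 104 − 120 = -16 → -16 + 360 = 344°
triadic ↓ −120°: 344 − 120 = 224°
split-comp 36° ↓ +144°: 224 + 144 = 368 → 368 − 360 = 8°

8°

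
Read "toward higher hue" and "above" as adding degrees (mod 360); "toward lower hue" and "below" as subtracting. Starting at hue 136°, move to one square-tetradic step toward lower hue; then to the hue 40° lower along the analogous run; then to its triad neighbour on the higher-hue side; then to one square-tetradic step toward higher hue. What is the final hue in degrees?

136 − 90 = 46°   (square ↓)
46 − 40 = 6°   (analog 40° ↓)
6 + 120 = 126°   (triadic ↑)
126 + 90 = 216°   (square ↑)

216°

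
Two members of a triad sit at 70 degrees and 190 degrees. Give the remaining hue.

A triad spaces three hues 120° apart.
The full set is {70°, 190°, 310°}.

310°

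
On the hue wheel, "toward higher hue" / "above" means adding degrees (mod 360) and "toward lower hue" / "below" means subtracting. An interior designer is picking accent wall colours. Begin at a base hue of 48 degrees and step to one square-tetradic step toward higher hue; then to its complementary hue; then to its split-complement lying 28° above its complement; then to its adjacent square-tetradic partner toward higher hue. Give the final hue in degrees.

256°

+90° (square ↑): 48 + 90 = 138°
+180° (complement): 138 + 180 = 318°
+208° (split-comp 28° ↑): 318 + 208 = 526 → 526 − 360 = 166°
+90° (square ↑): 166 + 90 = 256°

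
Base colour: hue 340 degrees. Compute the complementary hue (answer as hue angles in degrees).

160°

340 + 180 = 520 → 520 − 360 = 160°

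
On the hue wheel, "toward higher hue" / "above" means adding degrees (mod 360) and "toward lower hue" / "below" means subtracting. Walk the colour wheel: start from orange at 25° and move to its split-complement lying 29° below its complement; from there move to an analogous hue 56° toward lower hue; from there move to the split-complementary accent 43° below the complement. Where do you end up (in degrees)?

+151° (split-comp 29° ↓): 25 + 151 = 176°
−56° (analog 56° ↓): 176 − 56 = 120°
+137° (split-comp 43° ↓): 120 + 137 = 257°

257°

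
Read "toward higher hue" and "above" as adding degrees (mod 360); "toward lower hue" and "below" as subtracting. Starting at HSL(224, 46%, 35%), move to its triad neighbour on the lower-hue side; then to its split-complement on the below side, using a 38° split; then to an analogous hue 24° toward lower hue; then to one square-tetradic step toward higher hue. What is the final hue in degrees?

triadic ↓ −120°: 224 − 120 = 104°
split-comp 38° ↓ +142°: 104 + 142 = 246°
analog 24° ↓ −24°: 246 − 24 = 222°
square ↑ +90°: 222 + 90 = 312°

312°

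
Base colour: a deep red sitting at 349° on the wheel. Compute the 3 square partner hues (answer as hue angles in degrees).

A square tetradic scheme places four hues every 90°.
349 + 90 = 439 → 439 − 360 = 79°
349 + 180 = 529 → 529 − 360 = 169°
349 + 270 = 619 → 619 − 360 = 259°

79°, 169° and 259°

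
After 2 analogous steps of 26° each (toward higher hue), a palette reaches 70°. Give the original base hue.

18°

2 steps of 26° (toward higher hue) give a net shift of +52°.
Start = end − shift: 70 − 52 = 18°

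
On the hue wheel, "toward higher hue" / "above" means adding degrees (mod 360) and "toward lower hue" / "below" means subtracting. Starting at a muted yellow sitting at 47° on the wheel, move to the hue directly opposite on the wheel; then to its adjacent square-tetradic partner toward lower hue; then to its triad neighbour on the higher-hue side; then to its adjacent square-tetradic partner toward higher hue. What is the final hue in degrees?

complement +180°: 47 + 180 = 227°
square ↓ −90°: 227 − 90 = 137°
triadic ↑ +120°: 137 + 120 = 257°
square ↑ +90°: 257 + 90 = 347°

347°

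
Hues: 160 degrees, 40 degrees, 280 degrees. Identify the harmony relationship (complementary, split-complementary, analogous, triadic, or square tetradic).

triadic

Sort the hues: 40°, 160°, 280°.
Successive gaps around the wheel: 120°, 120°, 120°.
Three hues equally spaced 120° apart form a triad.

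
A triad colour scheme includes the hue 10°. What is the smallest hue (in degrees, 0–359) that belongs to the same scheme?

10°

A triad places three hues 120° apart.
The full set through 10° is {10°, 130°, 250°}.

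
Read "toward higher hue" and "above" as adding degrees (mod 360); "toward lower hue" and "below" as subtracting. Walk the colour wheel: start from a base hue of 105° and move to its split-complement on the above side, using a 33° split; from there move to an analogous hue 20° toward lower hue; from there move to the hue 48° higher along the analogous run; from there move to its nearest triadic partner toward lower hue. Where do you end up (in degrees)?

226°

105 + 213 = 318°   (split-comp 33° ↑)
318 − 20 = 298°   (analog 20° ↓)
298 + 48 = 346°   (analog 48° ↑)
346 − 120 = 226°   (triadic ↓)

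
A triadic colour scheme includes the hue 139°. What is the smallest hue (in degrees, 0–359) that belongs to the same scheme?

A triad places three hues 120° apart.
The full set through 139° is {19°, 139°, 259°}.

19°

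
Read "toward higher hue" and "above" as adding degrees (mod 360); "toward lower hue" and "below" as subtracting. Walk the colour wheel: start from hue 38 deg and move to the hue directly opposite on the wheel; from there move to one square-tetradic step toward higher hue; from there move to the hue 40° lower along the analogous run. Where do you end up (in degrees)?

268°

38 + 180 = 218°   (complement)
218 + 90 = 308°   (square ↑)
308 − 40 = 268°   (analog 40° ↓)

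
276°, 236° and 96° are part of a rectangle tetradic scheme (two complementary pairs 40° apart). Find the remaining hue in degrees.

56°

A rectangular tetradic uses two complementary pairs 40° apart: offsets 0°, 40°, 180°, 220°.
Among {96°, 236°, 276°}, 276° and 96° are a 180° pair.
The remaining hue 236° needs its own complement: 236 + 180 = 416 → 416 − 360 = 56°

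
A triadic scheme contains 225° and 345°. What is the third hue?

A triad spaces three hues 120° apart.
The full set is {105°, 225°, 345°}.

105°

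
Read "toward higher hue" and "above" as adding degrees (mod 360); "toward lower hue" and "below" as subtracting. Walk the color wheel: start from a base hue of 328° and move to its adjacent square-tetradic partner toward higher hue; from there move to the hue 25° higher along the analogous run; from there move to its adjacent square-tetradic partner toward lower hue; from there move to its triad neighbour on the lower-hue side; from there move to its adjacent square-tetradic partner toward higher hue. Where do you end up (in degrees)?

square ↑ +90°: 328 + 90 = 418 → 418 − 360 = 58°
analog 25° ↑ +25°: 58 + 25 = 83°
square ↓ −90°: 83 − 90 = -7 → -7 + 360 = 353°
triadic ↓ −120°: 353 − 120 = 233°
square ↑ +90°: 233 + 90 = 323°

323°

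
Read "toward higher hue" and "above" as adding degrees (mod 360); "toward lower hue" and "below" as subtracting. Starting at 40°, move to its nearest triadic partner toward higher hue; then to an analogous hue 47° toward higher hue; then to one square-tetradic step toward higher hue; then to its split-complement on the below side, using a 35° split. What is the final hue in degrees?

82°

+120° (triadic ↑): 40 + 120 = 160°
+47° (analog 47° ↑): 160 + 47 = 207°
+90° (square ↑): 207 + 90 = 297°
+145° (split-comp 35° ↓): 297 + 145 = 442 → 442 − 360 = 82°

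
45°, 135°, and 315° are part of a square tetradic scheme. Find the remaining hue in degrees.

A square tetradic scheme places four hues every 90°.
The full set through 45° is {45°, 135°, 225°, 315°}.
Given {45°, 135°, 315°}, the missing hue is 225°.

225°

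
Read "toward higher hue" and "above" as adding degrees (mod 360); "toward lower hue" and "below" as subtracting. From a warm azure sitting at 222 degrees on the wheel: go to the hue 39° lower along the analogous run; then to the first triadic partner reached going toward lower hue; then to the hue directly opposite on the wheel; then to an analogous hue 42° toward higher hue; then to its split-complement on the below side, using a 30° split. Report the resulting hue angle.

−39° (analog 39° ↓): 222 − 39 = 183°
−120° (triadic ↓): 183 − 120 = 63°
+180° (complement): 63 + 180 = 243°
+42° (analog 42° ↑): 243 + 42 = 285°
+150° (split-comp 30° ↓): 285 + 150 = 435 → 435 − 360 = 75°

75°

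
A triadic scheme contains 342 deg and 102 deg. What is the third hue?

A triad spaces three hues 120° apart.
The full set is {102°, 222°, 342°}.

222°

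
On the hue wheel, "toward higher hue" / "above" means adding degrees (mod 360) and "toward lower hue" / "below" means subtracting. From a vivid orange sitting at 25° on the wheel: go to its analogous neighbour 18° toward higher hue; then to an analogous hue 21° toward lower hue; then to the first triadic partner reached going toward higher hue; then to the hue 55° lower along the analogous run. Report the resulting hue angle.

87°

analog 18° ↑ +18°: 25 + 18 = 43°
analog 21° ↓ −21°: 43 − 21 = 22°
triadic ↑ +120°: 22 + 120 = 142°
analog 55° ↓ −55°: 142 − 55 = 87°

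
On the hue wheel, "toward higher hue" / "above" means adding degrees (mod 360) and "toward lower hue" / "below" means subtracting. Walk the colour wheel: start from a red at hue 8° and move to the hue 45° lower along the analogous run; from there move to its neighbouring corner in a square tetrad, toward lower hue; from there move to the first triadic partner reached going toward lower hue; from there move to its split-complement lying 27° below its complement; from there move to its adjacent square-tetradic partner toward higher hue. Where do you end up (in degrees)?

356°

8 − 45 = -37 → -37 + 360 = 323°   (analog 45° ↓)
323 − 90 = 233°   (square ↓)
233 − 120 = 113°   (triadic ↓)
113 + 153 = 266°   (split-comp 27° ↓)
266 + 90 = 356°   (square ↑)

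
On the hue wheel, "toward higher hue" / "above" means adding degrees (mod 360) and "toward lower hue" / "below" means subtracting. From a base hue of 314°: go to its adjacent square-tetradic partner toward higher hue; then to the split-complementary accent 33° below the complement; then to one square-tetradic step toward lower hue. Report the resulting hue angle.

101°

square ↑ +90°: 314 + 90 = 404 → 404 − 360 = 44°
split-comp 33° ↓ +147°: 44 + 147 = 191°
square ↓ −90°: 191 − 90 = 101°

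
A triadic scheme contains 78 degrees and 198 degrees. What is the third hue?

A triad spaces three hues 120° apart.
The full set is {78°, 198°, 318°}.

318°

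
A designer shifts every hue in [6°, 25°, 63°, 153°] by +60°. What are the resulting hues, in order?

66°, 85°, 123°, 213°

6 + 60 = 66°
25 + 60 = 85°
63 + 60 = 123°
153 + 60 = 213°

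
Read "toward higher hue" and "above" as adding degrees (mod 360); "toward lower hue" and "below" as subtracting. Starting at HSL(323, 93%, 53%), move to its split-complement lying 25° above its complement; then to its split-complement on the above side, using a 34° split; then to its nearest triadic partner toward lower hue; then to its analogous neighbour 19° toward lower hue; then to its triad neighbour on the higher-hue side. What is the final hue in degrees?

+205° (split-comp 25° ↑): 323 + 205 = 528 → 528 − 360 = 168°
+214° (split-comp 34° ↑): 168 + 214 = 382 → 382 − 360 = 22°
−120° (triadic ↓): 22 − 120 = -98 → -98 + 360 = 262°
−19° (analog 19° ↓): 262 − 19 = 243°
+120° (triadic ↑): 243 + 120 = 363 → 363 − 360 = 3°

3°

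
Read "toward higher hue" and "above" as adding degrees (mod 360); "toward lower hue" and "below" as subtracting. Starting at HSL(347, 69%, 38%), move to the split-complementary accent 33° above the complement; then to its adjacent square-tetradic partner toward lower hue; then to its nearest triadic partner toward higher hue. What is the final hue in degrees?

230°

+213° (split-comp 33° ↑): 347 + 213 = 560 → 560 − 360 = 200°
−90° (square ↓): 200 − 90 = 110°
+120° (triadic ↑): 110 + 120 = 230°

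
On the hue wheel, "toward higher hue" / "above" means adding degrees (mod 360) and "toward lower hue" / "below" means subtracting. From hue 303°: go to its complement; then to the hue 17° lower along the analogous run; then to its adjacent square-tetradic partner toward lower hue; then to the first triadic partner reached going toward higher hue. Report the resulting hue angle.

303 + 180 = 483 → 483 − 360 = 123°   (complement)
123 − 17 = 106°   (analog 17° ↓)
106 − 90 = 16°   (square ↓)
16 + 120 = 136°   (triadic ↑)

136°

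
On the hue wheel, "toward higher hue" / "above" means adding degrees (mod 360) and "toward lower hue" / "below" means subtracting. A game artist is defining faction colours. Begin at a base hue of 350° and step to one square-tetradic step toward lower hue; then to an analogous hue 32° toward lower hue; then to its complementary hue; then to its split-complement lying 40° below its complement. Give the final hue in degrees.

square ↓ −90°: 350 − 90 = 260°
analog 32° ↓ −32°: 260 − 32 = 228°
complement +180°: 228 + 180 = 408 → 408 − 360 = 48°
split-comp 40° ↓ +140°: 48 + 140 = 188°

188°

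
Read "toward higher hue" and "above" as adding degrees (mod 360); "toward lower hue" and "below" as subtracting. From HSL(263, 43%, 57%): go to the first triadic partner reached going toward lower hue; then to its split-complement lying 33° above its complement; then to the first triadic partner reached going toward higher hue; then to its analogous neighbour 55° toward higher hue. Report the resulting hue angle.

−120° (triadic ↓): 263 − 120 = 143°
+213° (split-comp 33° ↑): 143 + 213 = 356°
+120° (triadic ↑): 356 + 120 = 476 → 476 − 360 = 116°
+55° (analog 55° ↑): 116 + 55 = 171°

171°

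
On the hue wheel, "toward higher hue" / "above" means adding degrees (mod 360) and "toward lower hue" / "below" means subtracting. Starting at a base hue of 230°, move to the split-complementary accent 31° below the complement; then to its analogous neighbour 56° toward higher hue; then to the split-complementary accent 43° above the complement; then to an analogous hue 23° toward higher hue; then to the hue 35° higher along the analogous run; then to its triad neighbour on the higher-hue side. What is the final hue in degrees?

116°

230 + 149 = 379 → 379 − 360 = 19°   (split-comp 31° ↓)
19 + 56 = 75°   (analog 56° ↑)
75 + 223 = 298°   (split-comp 43° ↑)
298 + 23 = 321°   (analog 23° ↑)
321 + 35 = 356°   (analog 35° ↑)
356 + 120 = 476 → 476 − 360 = 116°   (triadic ↑)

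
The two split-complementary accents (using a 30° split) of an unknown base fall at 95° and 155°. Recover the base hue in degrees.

305°

The accents sit 30° either side of the complement, so the complement is their short-arc midpoint on the wheel.
Short-arc midpoint of 95° and 155°: 125°.
Base is 180° from the complement: 125 − 180 = -55 → -55 + 360 = 305°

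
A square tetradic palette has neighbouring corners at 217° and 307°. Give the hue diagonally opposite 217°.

37°

A square tetradic scheme places four hues 90° apart; opposite corners are 180° apart.
217 + 180 = 397 → 397 − 360 = 37°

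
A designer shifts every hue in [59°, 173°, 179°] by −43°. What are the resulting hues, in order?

16°, 130°, 136°

59 − 43 = 16°
173 − 43 = 130°
179 − 43 = 136°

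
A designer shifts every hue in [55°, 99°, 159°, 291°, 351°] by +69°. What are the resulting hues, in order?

55 + 69 = 124°
99 + 69 = 168°
159 + 69 = 228°
291 + 69 = 360 → 360 − 360 = 0°
351 + 69 = 420 → 420 − 360 = 60°

124°, 168°, 228°, 0°, 60°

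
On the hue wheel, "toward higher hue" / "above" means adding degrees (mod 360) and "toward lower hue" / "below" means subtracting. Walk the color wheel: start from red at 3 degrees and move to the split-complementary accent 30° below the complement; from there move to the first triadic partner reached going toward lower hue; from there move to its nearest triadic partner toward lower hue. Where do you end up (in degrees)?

3 + 150 = 153°   (split-comp 30° ↓)
153 − 120 = 33°   (triadic ↓)
33 − 120 = -87 → -87 + 360 = 273°   (triadic ↓)

273°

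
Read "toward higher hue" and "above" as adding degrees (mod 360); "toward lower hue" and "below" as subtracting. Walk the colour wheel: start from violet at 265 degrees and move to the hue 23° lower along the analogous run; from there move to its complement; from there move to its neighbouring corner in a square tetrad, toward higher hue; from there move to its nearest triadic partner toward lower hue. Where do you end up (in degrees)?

32°

265 − 23 = 242°   (analog 23° ↓)
242 + 180 = 422 → 422 − 360 = 62°   (complement)
62 + 90 = 152°   (square ↑)
152 − 120 = 32°   (triadic ↓)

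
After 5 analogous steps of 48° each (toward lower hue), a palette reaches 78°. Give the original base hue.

318°

5 steps of 48° (toward lower hue) give a net shift of −240°.
Start = end − shift: 78 + 240 = 318°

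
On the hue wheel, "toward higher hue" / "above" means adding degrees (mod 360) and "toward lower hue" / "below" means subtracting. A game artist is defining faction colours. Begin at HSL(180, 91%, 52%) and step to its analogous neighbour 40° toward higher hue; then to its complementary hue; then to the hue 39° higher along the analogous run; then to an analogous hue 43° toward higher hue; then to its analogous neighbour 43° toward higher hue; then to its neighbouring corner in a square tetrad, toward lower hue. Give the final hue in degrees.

75°

+40° (analog 40° ↑): 180 + 40 = 220°
+180° (complement): 220 + 180 = 400 → 400 − 360 = 40°
+39° (analog 39° ↑): 40 + 39 = 79°
+43° (analog 43° ↑): 79 + 43 = 122°
+43° (analog 43° ↑): 122 + 43 = 165°
−90° (square ↓): 165 − 90 = 75°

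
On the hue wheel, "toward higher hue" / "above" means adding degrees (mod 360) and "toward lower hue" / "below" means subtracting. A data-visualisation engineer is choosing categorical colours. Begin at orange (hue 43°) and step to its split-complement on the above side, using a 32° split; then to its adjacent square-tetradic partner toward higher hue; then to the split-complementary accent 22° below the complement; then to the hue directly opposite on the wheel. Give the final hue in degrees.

split-comp 32° ↑ +212°: 43 + 212 = 255°
square ↑ +90°: 255 + 90 = 345°
split-comp 22° ↓ +158°: 345 + 158 = 503 → 503 − 360 = 143°
complement +180°: 143 + 180 = 323°

323°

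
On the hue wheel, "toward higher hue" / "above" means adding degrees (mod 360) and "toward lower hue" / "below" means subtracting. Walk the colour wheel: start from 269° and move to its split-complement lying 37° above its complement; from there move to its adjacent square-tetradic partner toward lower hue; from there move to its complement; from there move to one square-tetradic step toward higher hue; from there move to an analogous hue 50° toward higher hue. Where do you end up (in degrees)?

356°

split-comp 37° ↑ +217°: 269 + 217 = 486 → 486 − 360 = 126°
square ↓ −90°: 126 − 90 = 36°
complement +180°: 36 + 180 = 216°
square ↑ +90°: 216 + 90 = 306°
analog 50° ↑ +50°: 306 + 50 = 356°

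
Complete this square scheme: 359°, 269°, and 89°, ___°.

179°

A square tetradic scheme places four hues every 90°.
The full set through 89° is {89°, 179°, 269°, 359°}.
Given {89°, 269°, 359°}, the missing hue is 179°.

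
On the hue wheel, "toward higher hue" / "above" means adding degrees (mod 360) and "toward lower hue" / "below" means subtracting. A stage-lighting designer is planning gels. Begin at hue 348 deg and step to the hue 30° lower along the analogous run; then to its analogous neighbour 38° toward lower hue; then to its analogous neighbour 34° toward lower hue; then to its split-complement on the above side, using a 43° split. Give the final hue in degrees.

109°

348 − 30 = 318°   (analog 30° ↓)
318 − 38 = 280°   (analog 38° ↓)
280 − 34 = 246°   (analog 34° ↓)
246 + 223 = 469 → 469 − 360 = 109°   (split-comp 43° ↑)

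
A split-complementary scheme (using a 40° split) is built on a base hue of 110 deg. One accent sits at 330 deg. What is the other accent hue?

250°

Split-complementary hues sit 40° either side of the complement.
Complement of the base 110°: 110 + 180 = 290°
The given accent 330° is 40° one side of 290°; the other accent sits 40° the other side: 290 − 40 = 250°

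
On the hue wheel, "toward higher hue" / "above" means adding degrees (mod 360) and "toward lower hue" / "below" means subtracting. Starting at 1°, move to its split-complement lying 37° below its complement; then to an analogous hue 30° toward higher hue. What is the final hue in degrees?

+143° (split-comp 37° ↓): 1 + 143 = 144°
+30° (analog 30° ↑): 144 + 30 = 174°

174°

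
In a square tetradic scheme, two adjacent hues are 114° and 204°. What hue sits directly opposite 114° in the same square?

A square tetradic scheme places four hues 90° apart; opposite corners are 180° apart.
114 + 180 = 294°

294°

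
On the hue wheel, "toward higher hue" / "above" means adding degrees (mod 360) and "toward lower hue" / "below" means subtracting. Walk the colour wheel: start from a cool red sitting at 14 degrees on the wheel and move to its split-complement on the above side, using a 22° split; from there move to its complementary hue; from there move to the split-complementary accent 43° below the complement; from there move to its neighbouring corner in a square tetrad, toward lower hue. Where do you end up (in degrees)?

+202° (split-comp 22° ↑): 14 + 202 = 216°
+180° (complement): 216 + 180 = 396 → 396 − 360 = 36°
+137° (split-comp 43° ↓): 36 + 137 = 173°
−90° (square ↓): 173 − 90 = 83°

83°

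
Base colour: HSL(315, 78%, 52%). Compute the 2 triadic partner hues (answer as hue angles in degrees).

A triad places three hues 120° apart.
315 + 120 = 435 → 435 − 360 = 75°
315 + 240 = 555 → 555 − 360 = 195°

75° and 195°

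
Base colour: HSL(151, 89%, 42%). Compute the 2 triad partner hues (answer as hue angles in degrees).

A triad places three hues 120° apart.
151 + 120 = 271°
151 + 240 = 391 → 391 − 360 = 31°

271° and 31°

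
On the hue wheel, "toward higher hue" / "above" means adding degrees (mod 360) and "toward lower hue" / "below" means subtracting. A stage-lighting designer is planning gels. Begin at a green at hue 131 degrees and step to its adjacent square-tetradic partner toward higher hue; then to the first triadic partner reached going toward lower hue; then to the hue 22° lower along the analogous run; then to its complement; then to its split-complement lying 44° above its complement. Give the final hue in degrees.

square ↑ +90°: 131 + 90 = 221°
triadic ↓ −120°: 221 − 120 = 101°
analog 22° ↓ −22°: 101 − 22 = 79°
complement +180°: 79 + 180 = 259°
split-comp 44° ↑ +224°: 259 + 224 = 483 → 483 − 360 = 123°

123°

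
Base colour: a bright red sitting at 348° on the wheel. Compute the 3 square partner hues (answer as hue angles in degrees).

A square tetradic scheme places four hues every 90°.
348 + 90 = 438 → 438 − 360 = 78°
348 + 180 = 528 → 528 − 360 = 168°
348 + 270 = 618 → 618 − 360 = 258°

78°, 168°, 258°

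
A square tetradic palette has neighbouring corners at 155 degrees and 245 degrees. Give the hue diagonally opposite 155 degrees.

335°

A square tetradic scheme places four hues 90° apart; opposite corners are 180° apart.
155 + 180 = 335°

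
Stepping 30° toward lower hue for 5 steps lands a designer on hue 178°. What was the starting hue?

5 steps of 30° (toward lower hue) give a net shift of −150°.
Start = end − shift: 178 + 150 = 328°

328°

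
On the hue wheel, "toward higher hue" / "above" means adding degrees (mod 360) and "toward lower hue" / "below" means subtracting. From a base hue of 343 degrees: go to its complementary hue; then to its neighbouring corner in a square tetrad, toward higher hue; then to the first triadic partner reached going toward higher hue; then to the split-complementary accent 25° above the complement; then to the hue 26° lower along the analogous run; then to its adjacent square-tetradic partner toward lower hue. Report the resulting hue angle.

102°

complement +180°: 343 + 180 = 523 → 523 − 360 = 163°
square ↑ +90°: 163 + 90 = 253°
triadic ↑ +120°: 253 + 120 = 373 → 373 − 360 = 13°
split-comp 25° ↑ +205°: 13 + 205 = 218°
analog 26° ↓ −26°: 218 − 26 = 192°
square ↓ −90°: 192 − 90 = 102°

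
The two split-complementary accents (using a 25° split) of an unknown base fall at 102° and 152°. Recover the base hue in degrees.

The accents sit 25° either side of the complement, so the complement is their short-arc midpoint on the wheel.
Short-arc midpoint of 102° and 152°: 127°.
Base is 180° from the complement: 127 − 180 = -53 → -53 + 360 = 307°

307°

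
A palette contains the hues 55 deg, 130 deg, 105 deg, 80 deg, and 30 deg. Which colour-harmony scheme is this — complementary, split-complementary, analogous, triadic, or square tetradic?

Sort the hues: 30°, 55°, 80°, 105°, 130°.
Successive gaps around the wheel: 25°, 25°, 25°, 25°, 260°.
A run of hues at equal small steps (25°) with one large closing gap is an analogous group.

analogous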